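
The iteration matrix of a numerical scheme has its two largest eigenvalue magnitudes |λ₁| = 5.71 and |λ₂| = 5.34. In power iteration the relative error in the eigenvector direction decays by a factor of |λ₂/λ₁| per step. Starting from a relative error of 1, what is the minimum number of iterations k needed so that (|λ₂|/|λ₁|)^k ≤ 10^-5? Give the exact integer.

|λ₂/λ₁| = 5.34/5.71 = 0.93520
Need k ≥ ln(10^-5) / ln(0.93520) = -11.5129 / -0.0670 ≈ 171.852
Smallest integer k satisfying the bound: 172

172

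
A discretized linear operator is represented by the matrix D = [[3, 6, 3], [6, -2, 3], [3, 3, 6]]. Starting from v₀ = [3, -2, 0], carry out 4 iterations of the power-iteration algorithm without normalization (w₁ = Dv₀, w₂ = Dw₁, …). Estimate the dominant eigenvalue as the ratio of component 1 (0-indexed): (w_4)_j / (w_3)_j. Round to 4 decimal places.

1.4541

w1 = Dv₀ = (-3, 22, 3)
w2 = Dw1 = (132, -53, 75)
w3 = Dw2 = (303, 1123, 687)
w4 = Dw3 = (9708, 1633, 8400)
Ratio at component: 1633 / 1123 = 1.4541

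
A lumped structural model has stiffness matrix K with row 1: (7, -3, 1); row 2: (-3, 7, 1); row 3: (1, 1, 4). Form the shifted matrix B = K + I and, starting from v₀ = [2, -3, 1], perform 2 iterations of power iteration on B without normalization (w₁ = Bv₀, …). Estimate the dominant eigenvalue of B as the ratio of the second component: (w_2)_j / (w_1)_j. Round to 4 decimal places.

B = K + I has rows (8, -3, 1); (-3, 8, 1); (1, 1, 5)
w1 = Bv₀ = (8·2 + (-3)·(-3) + 1·1; (-3)·2 + 8·(-3) + 1·1; 1·2 + 1·(-3) + 5·1) = (26, -29, 4)
w2 = Bw1 = (8·26 + (-3)·(-29) + 1·4; (-3)·26 + 8·(-29) + 1·4; 1·26 + 1·(-29) + 5·4) = (299, -306, 17)
Ratio: -306/-29 = 10.5517

10.5517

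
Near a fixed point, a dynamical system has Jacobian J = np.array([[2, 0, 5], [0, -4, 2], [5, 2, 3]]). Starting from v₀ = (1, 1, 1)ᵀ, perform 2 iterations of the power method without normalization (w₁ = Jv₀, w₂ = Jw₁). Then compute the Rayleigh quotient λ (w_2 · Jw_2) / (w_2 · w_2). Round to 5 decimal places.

w1 = Jv₀ = (7, -2, 10)
w2 = Jw1 = (64, 28, 61)
Jw2 = (433, 10, 559)
w2·Jw2 = 64·433 + 28·10 + 61·559 = 62091; w2·w2 = 64·64 + 28·28 + 61·61 = 8601
λ ≈ 62091/8601 = 7.21904

λ ≈ 7.21904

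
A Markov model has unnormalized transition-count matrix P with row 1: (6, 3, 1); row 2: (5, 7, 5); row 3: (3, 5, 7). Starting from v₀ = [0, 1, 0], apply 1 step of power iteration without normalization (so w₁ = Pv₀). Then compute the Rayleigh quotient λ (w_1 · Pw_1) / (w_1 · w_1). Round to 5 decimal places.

w1 = Pv₀ = (6·0 + 3·1 + 1·0; 5·0 + 7·1 + 5·0; 3·0 + 5·1 + 7·0) = (3, 7, 5)
Pw1 = (44, 89, 79)
w1·Pw1 = 3·44 + 7·89 + 5·79 = 1150; w1·w1 = 3·3 + 7·7 + 5·5 = 83
λ ≈ 1150/83 = 13.85542

13.85542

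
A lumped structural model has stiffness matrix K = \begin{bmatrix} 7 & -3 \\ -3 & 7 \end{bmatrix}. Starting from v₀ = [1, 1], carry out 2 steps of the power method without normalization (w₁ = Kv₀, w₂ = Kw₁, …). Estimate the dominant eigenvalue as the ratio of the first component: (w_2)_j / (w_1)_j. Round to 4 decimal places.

4.0000

w1 = Kv₀ = (7·1 + (-3)·1; (-3)·1 + 7·1) = (4, 4)
w2 = Kw1 = (7·4 + (-3)·4; (-3)·4 + 7·4) = (16, 16)
Ratio at component: 16 / 4 = 4.0000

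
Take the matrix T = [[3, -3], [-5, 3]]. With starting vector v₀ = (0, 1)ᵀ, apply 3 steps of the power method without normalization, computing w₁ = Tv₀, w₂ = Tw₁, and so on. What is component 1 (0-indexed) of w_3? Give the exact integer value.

162

w1 = Tv₀ = (-3, 3)
w2 = Tw1 = (-18, 24)
w3 = Tw2 = (-126, 162)
The requested component of w3 is 162.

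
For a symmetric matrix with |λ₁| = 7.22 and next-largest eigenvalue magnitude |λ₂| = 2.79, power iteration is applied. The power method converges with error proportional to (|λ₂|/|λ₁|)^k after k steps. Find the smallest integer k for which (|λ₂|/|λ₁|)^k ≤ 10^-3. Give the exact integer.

|λ₂/λ₁| = 2.79/7.22 = 0.38643
Need k ≥ ln(10^-3) / ln(0.38643) = -6.9078 / -0.9508 ≈ 7.265
Smallest integer k satisfying the bound: 8

8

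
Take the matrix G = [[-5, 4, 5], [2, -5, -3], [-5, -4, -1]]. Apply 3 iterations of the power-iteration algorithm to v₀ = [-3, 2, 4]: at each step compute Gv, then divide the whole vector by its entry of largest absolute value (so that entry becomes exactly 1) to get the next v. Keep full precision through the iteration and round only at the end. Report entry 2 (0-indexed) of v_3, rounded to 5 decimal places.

0.42044

Gv0 = (43.000000, -28.000000, 3.000000); divide by 43.000000 → v1 = (1.000000, -0.651163, 0.069767)
Gv1 = (-7.255814, 5.046512, -2.465116); divide by -7.255814 → v2 = (1.000000, -0.695513, 0.339744)
Gv2 = (-6.083333, 4.458333, -2.557692); divide by -6.083333 → v3 = (1.000000, -0.732877, 0.420443)
Requested entry of v3: 798/1898 = 0.42044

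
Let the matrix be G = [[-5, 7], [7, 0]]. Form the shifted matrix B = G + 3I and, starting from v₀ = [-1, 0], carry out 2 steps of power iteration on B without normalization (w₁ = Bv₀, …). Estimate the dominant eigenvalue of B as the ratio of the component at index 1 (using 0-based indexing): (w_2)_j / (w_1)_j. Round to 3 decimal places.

B = G + 3I has rows (-2, 7); (7, 3)
w1 = Bv₀ = (2, -7)
w2 = Bw1 = (-53, -7)
Ratio: -7/-7 = 1.000

1.000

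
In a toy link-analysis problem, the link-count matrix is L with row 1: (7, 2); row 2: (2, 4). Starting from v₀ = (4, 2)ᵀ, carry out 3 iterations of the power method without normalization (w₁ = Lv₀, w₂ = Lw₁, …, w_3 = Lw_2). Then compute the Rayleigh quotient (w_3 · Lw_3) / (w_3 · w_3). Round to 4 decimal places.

λ ≈ 8.0000

w1 = Lv₀ = (7·4 + 2·2; 2·4 + 4·2) = (32, 16)
w2 = Lw1 = (7·32 + 2·16; 2·32 + 4·16) = (256, 128)
w3 = Lw2 = (2048, 1024)
Lw3 = (16384, 8192)
w3·Lw3 = 2048·16384 + 1024·8192 = 41943040; w3·w3 = 2048·2048 + 1024·1024 = 5242880
λ ≈ 41943040/5242880 = 8.0000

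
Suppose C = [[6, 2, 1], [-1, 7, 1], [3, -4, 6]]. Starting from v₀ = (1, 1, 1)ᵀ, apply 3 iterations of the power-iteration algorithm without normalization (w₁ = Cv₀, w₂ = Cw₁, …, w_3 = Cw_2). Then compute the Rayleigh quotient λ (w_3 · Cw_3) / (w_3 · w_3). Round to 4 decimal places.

w1 = Cv₀ = (9, 7, 5)
w2 = Cw1 = (73, 45, 29)
w3 = Cw2 = (557, 271, 213)
Cw3 = (4097, 1553, 1865)
w3·Cw3 = 557·4097 + 271·1553 + 213·1865 = 3100137; w3·w3 = 557·557 + 271·271 + 213·213 = 429059
λ ≈ 3100137/429059 = 7.2254

λ ≈ 7.2254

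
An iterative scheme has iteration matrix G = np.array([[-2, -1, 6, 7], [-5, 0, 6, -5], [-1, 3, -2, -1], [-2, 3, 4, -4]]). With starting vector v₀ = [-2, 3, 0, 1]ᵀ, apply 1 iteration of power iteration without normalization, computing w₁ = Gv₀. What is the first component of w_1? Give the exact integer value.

8

w1 = Gv₀ = (8, 5, 10, 9)
The requested component of w1 is 8.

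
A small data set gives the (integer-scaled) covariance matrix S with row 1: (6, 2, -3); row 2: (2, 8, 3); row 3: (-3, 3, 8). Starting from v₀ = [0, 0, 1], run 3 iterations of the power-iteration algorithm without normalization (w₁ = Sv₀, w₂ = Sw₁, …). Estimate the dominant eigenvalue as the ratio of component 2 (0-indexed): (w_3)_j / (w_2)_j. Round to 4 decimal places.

10.8537

w1 = Sv₀ = (6·0 + 2·0 + (-3)·1; 2·0 + 8·0 + 3·1; (-3)·0 + 3·0 + 8·1) = (-3, 3, 8)
w2 = Sw1 = (6·(-3) + 2·3 + (-3)·8; 2·(-3) + 8·3 + 3·8; (-3)·(-3) + 3·3 + 8·8) = (-36, 42, 82)
w3 = Sw2 = (-378, 510, 890)
Ratio at component: 890 / 82 = 10.8537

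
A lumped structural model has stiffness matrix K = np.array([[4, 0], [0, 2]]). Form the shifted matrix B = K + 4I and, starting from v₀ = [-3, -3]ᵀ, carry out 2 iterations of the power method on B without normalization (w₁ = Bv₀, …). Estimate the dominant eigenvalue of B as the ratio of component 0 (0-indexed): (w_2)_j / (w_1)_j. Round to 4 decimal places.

μ ≈ 8.0000

B = K + 4I has rows (8, 0); (0, 6)
w1 = Bv₀ = (8·(-3) + 0·(-3); 0·(-3) + 6·(-3)) = (-24, -18)
w2 = Bw1 = (8·(-24) + 0·(-18); 0·(-24) + 6·(-18)) = (-192, -108)
Ratio: -192/-24 = 8.0000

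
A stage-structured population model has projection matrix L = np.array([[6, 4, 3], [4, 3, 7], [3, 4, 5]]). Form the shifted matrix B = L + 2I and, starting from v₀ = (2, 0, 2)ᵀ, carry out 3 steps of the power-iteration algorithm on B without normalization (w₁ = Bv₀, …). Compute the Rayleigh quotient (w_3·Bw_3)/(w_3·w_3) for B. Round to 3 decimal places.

14.907

B = L + 2I has rows (8, 4, 3); (4, 5, 7); (3, 4, 7)
w1 = Bv₀ = (8·2 + 4·0 + 3·2; 4·2 + 5·0 + 7·2; 3·2 + 4·0 + 7·2) = (22, 22, 20)
w2 = Bw1 = (8·22 + 4·22 + 3·20; 4·22 + 5·22 + 7·20; 3·22 + 4·22 + 7·20) = (324, 338, 294)
w3 = Bw2 = (4826, 5044, 4382)
Bw3 = (71930, 75198, 65328)
w3·Bw3 = 1012700188; w3·w3 = 67934136; μ ≈ 1012700188/67934136 = 14.907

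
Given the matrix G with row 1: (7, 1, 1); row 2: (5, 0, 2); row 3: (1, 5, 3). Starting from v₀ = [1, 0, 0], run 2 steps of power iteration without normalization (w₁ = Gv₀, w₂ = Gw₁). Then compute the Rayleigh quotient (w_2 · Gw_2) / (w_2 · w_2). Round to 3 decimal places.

w1 = Gv₀ = (7, 5, 1)
w2 = Gw1 = (55, 37, 35)
Gw2 = (457, 345, 345)
w2·Gw2 = 55·457 + 37·345 + 35·345 = 49975; w2·w2 = 55·55 + 37·37 + 35·35 = 5619
λ ≈ 49975/5619 = 8.894

8.894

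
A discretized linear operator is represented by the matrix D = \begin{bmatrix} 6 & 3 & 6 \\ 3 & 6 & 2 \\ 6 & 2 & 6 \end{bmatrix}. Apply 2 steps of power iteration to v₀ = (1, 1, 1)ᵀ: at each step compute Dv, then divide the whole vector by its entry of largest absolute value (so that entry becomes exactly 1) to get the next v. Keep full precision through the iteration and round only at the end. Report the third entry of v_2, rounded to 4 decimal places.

0.9469

Dv0 = (15.00000, 11.00000, 14.00000); divide by 15.00000 → v1 = (1.00000, 0.73333, 0.93333)
Dv1 = (13.80000, 9.26667, 13.06667); divide by 13.80000 → v2 = (1.00000, 0.67150, 0.94686)
Requested entry of v2: 196/207 = 0.9469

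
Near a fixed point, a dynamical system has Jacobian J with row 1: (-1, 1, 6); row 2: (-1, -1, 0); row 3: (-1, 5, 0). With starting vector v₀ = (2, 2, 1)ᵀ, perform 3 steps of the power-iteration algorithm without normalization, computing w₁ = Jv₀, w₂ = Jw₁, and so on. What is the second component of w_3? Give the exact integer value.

w1 = Jv₀ = (6, -4, 8)
w2 = Jw1 = (38, -2, -26)
w3 = Jw2 = (-196, -36, -48)
The requested component of w3 is -36.

-36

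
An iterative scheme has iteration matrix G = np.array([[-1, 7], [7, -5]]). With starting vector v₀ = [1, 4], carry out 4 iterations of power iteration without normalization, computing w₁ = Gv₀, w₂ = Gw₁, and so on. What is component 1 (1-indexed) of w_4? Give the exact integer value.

-16568

w1 = Gv₀ = (27, -13)
w2 = Gw1 = (-118, 254)
w3 = Gw2 = (1896, -2096)
w4 = Gw3 = (-16568, 23752)
The requested component of w4 is -16568.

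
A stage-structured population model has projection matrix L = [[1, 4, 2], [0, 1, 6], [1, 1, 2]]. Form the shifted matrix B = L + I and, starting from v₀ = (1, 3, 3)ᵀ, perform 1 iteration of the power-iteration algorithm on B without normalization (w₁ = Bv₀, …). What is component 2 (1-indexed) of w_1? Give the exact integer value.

24

B = L + I has rows (2, 4, 2); (0, 2, 6); (1, 1, 3)
w1 = Bv₀ = (2·1 + 4·3 + 2·3; 0·1 + 2·3 + 6·3; 1·1 + 1·3 + 3·3) = (20, 24, 13)
Requested component of w1: 24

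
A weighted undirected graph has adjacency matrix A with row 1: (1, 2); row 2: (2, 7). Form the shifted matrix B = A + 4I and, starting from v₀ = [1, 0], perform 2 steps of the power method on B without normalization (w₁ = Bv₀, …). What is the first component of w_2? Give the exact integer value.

29

B = A + 4I has rows (5, 2); (2, 11)
w1 = Bv₀ = (5·1 + 2·0; 2·1 + 11·0) = (5, 2)
w2 = Bw1 = (5·5 + 2·2; 2·5 + 11·2) = (29, 32)
Requested component of w2: 29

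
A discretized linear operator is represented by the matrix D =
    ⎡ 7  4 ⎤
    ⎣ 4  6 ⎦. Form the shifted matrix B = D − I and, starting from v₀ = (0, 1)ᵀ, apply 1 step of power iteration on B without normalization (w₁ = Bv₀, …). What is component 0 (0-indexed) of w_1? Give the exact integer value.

4

B = D − I has rows (6, 4); (4, 5)
w1 = Bv₀ = (6·0 + 4·1; 4·0 + 5·1) = (4, 5)
Requested component of w1: 4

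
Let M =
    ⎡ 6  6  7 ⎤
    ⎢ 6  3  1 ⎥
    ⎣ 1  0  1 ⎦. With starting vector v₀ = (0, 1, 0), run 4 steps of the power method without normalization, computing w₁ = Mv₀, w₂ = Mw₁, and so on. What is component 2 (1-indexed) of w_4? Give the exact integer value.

w1 = Mv₀ = (6·0 + 6·1 + 7·0; 6·0 + 3·1 + 1·0; 1·0 + 0·1 + 1·0) = (6, 3, 0)
w2 = Mw1 = (6·6 + 6·3 + 7·0; 6·6 + 3·3 + 1·0; 1·6 + 0·3 + 1·0) = (54, 45, 6)
w3 = Mw2 = (636, 465, 60)
w4 = Mw3 = (7026, 5271, 696)
The requested component of w4 is 5271.

5271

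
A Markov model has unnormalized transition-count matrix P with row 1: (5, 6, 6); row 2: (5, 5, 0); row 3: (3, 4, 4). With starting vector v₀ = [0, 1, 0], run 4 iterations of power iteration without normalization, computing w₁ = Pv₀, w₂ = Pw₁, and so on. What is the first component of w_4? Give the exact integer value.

13668

w1 = Pv₀ = (5·0 + 6·1 + 6·0; 5·0 + 5·1 + 0·0; 3·0 + 4·1 + 4·0) = (6, 5, 4)
w2 = Pw1 = (5·6 + 6·5 + 6·4; 5·6 + 5·5 + 0·4; 3·6 + 4·5 + 4·4) = (84, 55, 54)
w3 = Pw2 = (1074, 695, 688)
w4 = Pw3 = (13668, 8845, 8754)
The requested component of w4 is 13668.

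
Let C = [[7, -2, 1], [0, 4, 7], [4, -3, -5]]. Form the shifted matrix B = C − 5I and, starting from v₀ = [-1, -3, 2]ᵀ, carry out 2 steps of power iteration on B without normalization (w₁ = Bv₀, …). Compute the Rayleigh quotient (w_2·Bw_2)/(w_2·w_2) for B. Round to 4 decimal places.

-8.1334

B = C − 5I has rows (2, -2, 1); (0, -1, 7); (4, -3, -10)
w1 = Bv₀ = (6, 17, -15)
w2 = Bw1 = (-37, -122, 123)
Bw2 = (293, 983, -1012)
w2·Bw2 = -255243; w2·w2 = 31382; μ ≈ -255243/31382 = -8.1334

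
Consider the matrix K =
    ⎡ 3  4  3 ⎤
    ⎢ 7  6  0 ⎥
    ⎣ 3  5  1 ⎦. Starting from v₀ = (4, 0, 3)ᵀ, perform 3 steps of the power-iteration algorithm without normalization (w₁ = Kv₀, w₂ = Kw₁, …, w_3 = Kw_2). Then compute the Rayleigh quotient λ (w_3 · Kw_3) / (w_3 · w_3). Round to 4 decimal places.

λ ≈ 11.2077

w1 = Kv₀ = (3·4 + 4·0 + 3·3; 7·4 + 6·0 + 0·3; 3·4 + 5·0 + 1·3) = (21, 28, 15)
w2 = Kw1 = (3·21 + 4·28 + 3·15; 7·21 + 6·28 + 0·15; 3·21 + 5·28 + 1·15) = (220, 315, 218)
w3 = Kw2 = (2574, 3430, 2453)
Kw3 = (28801, 38598, 27325)
w3·Kw3 = 2574·28801 + 3430·38598 + 2453·27325 = 273553139; w3·w3 = 2574·2574 + 3430·3430 + 2453·2453 = 24407585
λ ≈ 273553139/24407585 = 11.2077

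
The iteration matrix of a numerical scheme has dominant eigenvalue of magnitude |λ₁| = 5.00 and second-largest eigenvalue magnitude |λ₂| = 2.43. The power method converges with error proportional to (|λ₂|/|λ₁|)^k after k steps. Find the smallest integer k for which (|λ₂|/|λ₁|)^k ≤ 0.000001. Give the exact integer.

20

|λ₂/λ₁| = 2.43/5.00 = 0.48600
Need k ≥ ln(0.000001) / ln(0.48600) = -13.8155 / -0.7215 ≈ 19.147
Smallest integer k satisfying the bound: 20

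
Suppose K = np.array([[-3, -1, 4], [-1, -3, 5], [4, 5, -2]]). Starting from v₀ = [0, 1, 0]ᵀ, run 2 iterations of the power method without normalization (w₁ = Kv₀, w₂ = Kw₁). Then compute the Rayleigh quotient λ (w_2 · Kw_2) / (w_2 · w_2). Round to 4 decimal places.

λ ≈ -9.2586

w1 = Kv₀ = ((-3)·0 + (-1)·1 + 4·0; (-1)·0 + (-3)·1 + 5·0; 4·0 + 5·1 + (-2)·0) = (-1, -3, 5)
w2 = Kw1 = ((-3)·(-1) + (-1)·(-3) + 4·5; (-1)·(-1) + (-3)·(-3) + 5·5; 4·(-1) + 5·(-3) + (-2)·5) = (26, 35, -29)
Kw2 = (-229, -276, 337)
w2·Kw2 = 26·(-229) + 35·(-276) + (-29)·337 = -25387; w2·w2 = 26·26 + 35·35 + (-29)·(-29) = 2742
λ ≈ -25387/2742 = -9.2586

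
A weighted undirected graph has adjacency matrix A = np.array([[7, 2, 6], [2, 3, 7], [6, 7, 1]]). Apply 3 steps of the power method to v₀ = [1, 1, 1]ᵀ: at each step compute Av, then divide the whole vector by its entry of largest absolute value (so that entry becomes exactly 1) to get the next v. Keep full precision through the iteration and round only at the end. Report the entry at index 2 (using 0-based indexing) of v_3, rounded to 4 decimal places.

Av0 = (15.00000, 12.00000, 14.00000); divide by 15.00000 → v1 = (1.00000, 0.80000, 0.93333)
Av1 = (14.20000, 10.93333, 12.53333); divide by 14.20000 → v2 = (1.00000, 0.76995, 0.88263)
Av2 = (13.83568, 10.48826, 12.27230); divide by 13.83568 → v3 = (1.00000, 0.75806, 0.88700)
Requested entry of v3: 2614/2947 = 0.8870

0.8870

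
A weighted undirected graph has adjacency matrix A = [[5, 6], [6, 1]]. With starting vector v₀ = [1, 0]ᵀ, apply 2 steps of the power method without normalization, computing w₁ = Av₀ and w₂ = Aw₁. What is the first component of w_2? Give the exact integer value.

w1 = Av₀ = (5·1 + 6·0; 6·1 + 1·0) = (5, 6)
w2 = Aw1 = (5·5 + 6·6; 6·5 + 1·6) = (61, 36)
The requested component of w2 is 61.

61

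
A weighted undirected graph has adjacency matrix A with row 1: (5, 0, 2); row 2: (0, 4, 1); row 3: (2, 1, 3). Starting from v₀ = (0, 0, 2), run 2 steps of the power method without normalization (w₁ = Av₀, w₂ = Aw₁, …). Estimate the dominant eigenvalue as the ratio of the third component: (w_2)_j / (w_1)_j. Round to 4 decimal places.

4.6667

w1 = Av₀ = (5·0 + 0·0 + 2·2; 0·0 + 4·0 + 1·2; 2·0 + 1·0 + 3·2) = (4, 2, 6)
w2 = Aw1 = (5·4 + 0·2 + 2·6; 0·4 + 4·2 + 1·6; 2·4 + 1·2 + 3·6) = (32, 14, 28)
Ratio at component: 28 / 6 = 4.6667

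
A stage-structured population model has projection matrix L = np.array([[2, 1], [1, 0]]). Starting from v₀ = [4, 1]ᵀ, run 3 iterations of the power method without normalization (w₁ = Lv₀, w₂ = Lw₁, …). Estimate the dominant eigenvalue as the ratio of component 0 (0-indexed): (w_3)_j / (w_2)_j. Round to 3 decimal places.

λ ≈ 2.409

w1 = Lv₀ = (2·4 + 1·1; 1·4 + 0·1) = (9, 4)
w2 = Lw1 = (2·9 + 1·4; 1·9 + 0·4) = (22, 9)
w3 = Lw2 = (53, 22)
Ratio at component: 53 / 22 = 2.409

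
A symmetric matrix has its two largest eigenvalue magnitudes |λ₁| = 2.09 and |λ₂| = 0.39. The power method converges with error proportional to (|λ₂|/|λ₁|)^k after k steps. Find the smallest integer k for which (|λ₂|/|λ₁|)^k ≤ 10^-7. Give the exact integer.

|λ₂/λ₁| = 0.39/2.09 = 0.18660
Need k ≥ ln(10^-7) / ln(0.18660) = -16.1181 / -1.6788 ≈ 9.601
Smallest integer k satisfying the bound: 10

10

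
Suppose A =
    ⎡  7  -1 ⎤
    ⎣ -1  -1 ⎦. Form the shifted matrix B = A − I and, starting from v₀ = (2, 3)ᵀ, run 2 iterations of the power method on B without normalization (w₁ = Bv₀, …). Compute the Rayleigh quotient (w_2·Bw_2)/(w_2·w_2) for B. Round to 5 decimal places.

B = A − I has rows (6, -1); (-1, -2)
w1 = Bv₀ = (9, -8)
w2 = Bw1 = (62, 7)
Bw2 = (365, -76)
w2·Bw2 = 22098; w2·w2 = 3893; μ ≈ 22098/3893 = 5.67634

μ ≈ 5.67634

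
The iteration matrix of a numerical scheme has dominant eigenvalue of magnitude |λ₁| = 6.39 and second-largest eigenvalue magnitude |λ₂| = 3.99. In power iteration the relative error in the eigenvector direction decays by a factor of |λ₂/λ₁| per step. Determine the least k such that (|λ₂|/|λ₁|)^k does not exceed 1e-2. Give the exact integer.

|λ₂/λ₁| = 3.99/6.39 = 0.62441
Need k ≥ ln(1e-2) / ln(0.62441) = -4.6052 / -0.4709 ≈ 9.779
Smallest integer k satisfying the bound: 10

10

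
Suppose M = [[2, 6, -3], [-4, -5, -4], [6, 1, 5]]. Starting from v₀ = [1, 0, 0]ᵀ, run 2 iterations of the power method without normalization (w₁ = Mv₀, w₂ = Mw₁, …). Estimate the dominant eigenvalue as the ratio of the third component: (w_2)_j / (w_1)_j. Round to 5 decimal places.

6.33333

w1 = Mv₀ = (2·1 + 6·0 + (-3)·0; (-4)·1 + (-5)·0 + (-4)·0; 6·1 + 1·0 + 5·0) = (2, -4, 6)
w2 = Mw1 = (2·2 + 6·(-4) + (-3)·6; (-4)·2 + (-5)·(-4) + (-4)·6; 6·2 + 1·(-4) + 5·6) = (-38, -12, 38)
Ratio at component: 38 / 6 = 6.33333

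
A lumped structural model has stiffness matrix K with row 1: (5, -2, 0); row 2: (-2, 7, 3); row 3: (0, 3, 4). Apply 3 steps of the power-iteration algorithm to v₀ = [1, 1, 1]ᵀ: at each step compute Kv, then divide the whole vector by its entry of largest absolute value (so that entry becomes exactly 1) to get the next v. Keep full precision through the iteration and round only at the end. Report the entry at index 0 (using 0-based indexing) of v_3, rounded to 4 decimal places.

Kv0 = (3.00000, 8.00000, 7.00000); divide by 8.00000 → v1 = (0.37500, 1.00000, 0.87500)
Kv1 = (-0.12500, 8.87500, 6.50000); divide by 8.87500 → v2 = (-0.01408, 1.00000, 0.73239)
Kv2 = (-2.07042, 9.22535, 5.92958); divide by 9.22535 → v3 = (-0.22443, 1.00000, 0.64275)
Requested entry of v3: -147/655 = -0.2244

-0.2244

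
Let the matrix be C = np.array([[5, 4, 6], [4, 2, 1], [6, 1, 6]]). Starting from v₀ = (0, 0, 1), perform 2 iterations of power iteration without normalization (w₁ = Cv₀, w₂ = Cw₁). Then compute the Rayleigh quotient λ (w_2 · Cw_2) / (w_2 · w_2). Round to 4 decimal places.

w1 = Cv₀ = (5·0 + 4·0 + 6·1; 4·0 + 2·0 + 1·1; 6·0 + 1·0 + 6·1) = (6, 1, 6)
w2 = Cw1 = (5·6 + 4·1 + 6·6; 4·6 + 2·1 + 1·6; 6·6 + 1·1 + 6·6) = (70, 32, 73)
Cw2 = (916, 417, 890)
w2·Cw2 = 70·916 + 32·417 + 73·890 = 142434; w2·w2 = 70·70 + 32·32 + 73·73 = 11253
λ ≈ 142434/11253 = 12.6574

λ ≈ 12.6574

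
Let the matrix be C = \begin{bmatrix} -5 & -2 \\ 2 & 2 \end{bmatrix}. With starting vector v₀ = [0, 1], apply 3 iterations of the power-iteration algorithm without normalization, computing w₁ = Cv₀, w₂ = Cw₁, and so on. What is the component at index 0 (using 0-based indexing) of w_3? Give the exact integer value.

-30

w1 = Cv₀ = (-2, 2)
w2 = Cw1 = (6, 0)
w3 = Cw2 = (-30, 12)
The requested component of w3 is -30.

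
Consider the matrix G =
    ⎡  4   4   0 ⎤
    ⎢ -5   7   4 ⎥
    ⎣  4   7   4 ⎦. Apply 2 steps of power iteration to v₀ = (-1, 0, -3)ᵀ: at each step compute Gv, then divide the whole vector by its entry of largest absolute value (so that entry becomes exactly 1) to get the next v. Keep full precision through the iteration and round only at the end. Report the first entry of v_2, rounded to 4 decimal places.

0.3411

Gv0 = (-4.00000, -7.00000, -16.00000); divide by -16.00000 → v1 = (0.25000, 0.43750, 1.00000)
Gv1 = (2.75000, 5.81250, 8.06250); divide by 8.06250 → v2 = (0.34109, 0.72093, 1.00000)
Requested entry of v2: -44/-129 = 0.3411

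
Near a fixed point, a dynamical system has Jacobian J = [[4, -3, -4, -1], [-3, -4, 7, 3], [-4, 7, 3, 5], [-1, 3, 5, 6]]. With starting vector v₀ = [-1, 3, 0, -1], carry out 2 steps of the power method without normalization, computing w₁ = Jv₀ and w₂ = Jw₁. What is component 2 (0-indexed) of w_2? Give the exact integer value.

44

w1 = Jv₀ = (-12, -12, 20, 4)
w2 = Jw1 = (-96, 236, 44, 100)
The requested component of w2 is 44.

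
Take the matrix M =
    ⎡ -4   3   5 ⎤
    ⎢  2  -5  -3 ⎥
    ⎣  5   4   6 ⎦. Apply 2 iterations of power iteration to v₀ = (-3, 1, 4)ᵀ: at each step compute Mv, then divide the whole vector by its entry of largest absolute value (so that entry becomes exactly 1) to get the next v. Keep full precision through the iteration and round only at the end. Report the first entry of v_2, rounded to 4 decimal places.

-0.8944

Mv0 = (35.00000, -23.00000, 13.00000); divide by 35.00000 → v1 = (1.00000, -0.65714, 0.37143)
Mv1 = (-4.11429, 4.17143, 4.60000); divide by 4.60000 → v2 = (-0.89441, 0.90683, 1.00000)
Requested entry of v2: -144/161 = -0.8944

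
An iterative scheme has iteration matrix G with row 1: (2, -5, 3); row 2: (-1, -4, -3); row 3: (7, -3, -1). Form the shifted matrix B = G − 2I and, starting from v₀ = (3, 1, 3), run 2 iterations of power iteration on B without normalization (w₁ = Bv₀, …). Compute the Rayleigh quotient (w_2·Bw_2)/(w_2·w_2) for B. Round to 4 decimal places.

μ ≈ -2.6394

B = G − 2I has rows (0, -5, 3); (-1, -6, -3); (7, -3, -3)
w1 = Bv₀ = (4, -18, 9)
w2 = Bw1 = (117, 77, 55)
Bw2 = (-220, -744, 423)
w2·Bw2 = -59763; w2·w2 = 22643; μ ≈ -59763/22643 = -2.6394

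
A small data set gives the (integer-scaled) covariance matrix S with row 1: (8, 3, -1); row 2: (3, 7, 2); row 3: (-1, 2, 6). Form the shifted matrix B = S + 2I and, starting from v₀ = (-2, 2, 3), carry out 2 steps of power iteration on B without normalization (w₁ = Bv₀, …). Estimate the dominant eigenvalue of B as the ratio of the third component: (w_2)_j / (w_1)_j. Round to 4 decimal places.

B = S + 2I has rows (10, 3, -1); (3, 9, 2); (-1, 2, 8)
w1 = Bv₀ = (-17, 18, 30)
w2 = Bw1 = (-146, 171, 293)
Ratio: 293/30 = 9.7667

μ ≈ 9.7667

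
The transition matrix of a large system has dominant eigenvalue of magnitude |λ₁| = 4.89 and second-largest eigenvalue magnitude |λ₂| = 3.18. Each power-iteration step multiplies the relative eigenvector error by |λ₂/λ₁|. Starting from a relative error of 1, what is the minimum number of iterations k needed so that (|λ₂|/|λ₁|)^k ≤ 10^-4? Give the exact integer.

|λ₂/λ₁| = 3.18/4.89 = 0.65031
Need k ≥ ln(10^-4) / ln(0.65031) = -9.2103 / -0.4303 ≈ 21.404
Smallest integer k satisfying the bound: 22

22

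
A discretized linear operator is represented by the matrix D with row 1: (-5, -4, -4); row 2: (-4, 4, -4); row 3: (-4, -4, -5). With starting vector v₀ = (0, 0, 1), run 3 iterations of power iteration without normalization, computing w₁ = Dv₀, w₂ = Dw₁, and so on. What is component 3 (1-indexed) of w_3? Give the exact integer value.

-589

w1 = Dv₀ = ((-5)·0 + (-4)·0 + (-4)·1; (-4)·0 + 4·0 + (-4)·1; (-4)·0 + (-4)·0 + (-5)·1) = (-4, -4, -5)
w2 = Dw1 = ((-5)·(-4) + (-4)·(-4) + (-4)·(-5); (-4)·(-4) + 4·(-4) + (-4)·(-5); (-4)·(-4) + (-4)·(-4) + (-5)·(-5)) = (56, 20, 57)
w3 = Dw2 = (-588, -372, -589)
The requested component of w3 is -589.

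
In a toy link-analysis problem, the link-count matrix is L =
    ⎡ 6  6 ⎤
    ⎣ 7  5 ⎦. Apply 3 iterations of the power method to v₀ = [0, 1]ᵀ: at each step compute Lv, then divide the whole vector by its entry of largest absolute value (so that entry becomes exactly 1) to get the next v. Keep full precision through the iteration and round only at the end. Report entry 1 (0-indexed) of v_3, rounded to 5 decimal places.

0.99875

Lv0 = (6.000000, 5.000000); divide by 6.000000 → v1 = (1.000000, 0.833333)
Lv1 = (11.000000, 11.166667); divide by 11.166667 → v2 = (0.985075, 1.000000)
Lv2 = (11.910448, 11.895522); divide by 11.910448 → v3 = (1.000000, 0.998747)
Requested entry of v3: 797/798 = 0.99875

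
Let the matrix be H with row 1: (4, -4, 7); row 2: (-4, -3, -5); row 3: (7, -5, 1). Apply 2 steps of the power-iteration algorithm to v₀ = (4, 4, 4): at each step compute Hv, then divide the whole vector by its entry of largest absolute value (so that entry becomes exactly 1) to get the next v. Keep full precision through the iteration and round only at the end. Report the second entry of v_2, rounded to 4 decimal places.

Hv0 = (28.00000, -48.00000, 12.00000); divide by -48.00000 → v1 = (-0.58333, 1.00000, -0.25000)
Hv1 = (-8.08333, 0.58333, -9.33333); divide by -9.33333 → v2 = (0.86607, -0.06250, 1.00000)
Requested entry of v2: -28/448 = -0.0625

-0.0625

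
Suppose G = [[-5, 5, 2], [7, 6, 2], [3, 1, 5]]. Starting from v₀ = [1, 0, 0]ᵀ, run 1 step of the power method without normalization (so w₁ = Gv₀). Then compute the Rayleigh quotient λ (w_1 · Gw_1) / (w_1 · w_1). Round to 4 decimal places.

w1 = Gv₀ = ((-5)·1 + 5·0 + 2·0; 7·1 + 6·0 + 2·0; 3·1 + 1·0 + 5·0) = (-5, 7, 3)
Gw1 = (66, 13, 7)
w1·Gw1 = (-5)·66 + 7·13 + 3·7 = -218; w1·w1 = (-5)·(-5) + 7·7 + 3·3 = 83
λ ≈ -218/83 = -2.6265

λ ≈ -2.6265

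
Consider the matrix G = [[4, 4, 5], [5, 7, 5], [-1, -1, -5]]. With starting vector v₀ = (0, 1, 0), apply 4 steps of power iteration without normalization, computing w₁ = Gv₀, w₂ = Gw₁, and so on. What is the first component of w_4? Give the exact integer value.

w1 = Gv₀ = (4·0 + 4·1 + 5·0; 5·0 + 7·1 + 5·0; (-1)·0 + (-1)·1 + (-5)·0) = (4, 7, -1)
w2 = Gw1 = (4·4 + 4·7 + 5·(-1); 5·4 + 7·7 + 5·(-1); (-1)·4 + (-1)·7 + (-5)·(-1)) = (39, 64, -6)
w3 = Gw2 = (382, 613, -73)
w4 = Gw3 = (3615, 5836, -630)
The requested component of w4 is 3615.

3615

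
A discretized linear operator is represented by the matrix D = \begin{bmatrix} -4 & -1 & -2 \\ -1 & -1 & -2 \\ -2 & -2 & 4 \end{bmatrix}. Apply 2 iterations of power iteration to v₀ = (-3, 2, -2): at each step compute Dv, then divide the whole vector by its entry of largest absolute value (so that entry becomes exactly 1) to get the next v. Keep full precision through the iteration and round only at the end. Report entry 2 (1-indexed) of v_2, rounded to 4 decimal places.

Dv0 = (14.00000, 5.00000, -6.00000); divide by 14.00000 → v1 = (1.00000, 0.35714, -0.42857)
Dv1 = (-3.50000, -0.50000, -4.42857); divide by -4.42857 → v2 = (0.79032, 0.11290, 1.00000)
Requested entry of v2: -7/-62 = 0.1129

0.1129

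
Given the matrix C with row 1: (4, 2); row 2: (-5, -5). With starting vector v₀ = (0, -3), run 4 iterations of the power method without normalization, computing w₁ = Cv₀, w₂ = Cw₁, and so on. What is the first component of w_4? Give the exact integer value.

w1 = Cv₀ = (4·0 + 2·(-3); (-5)·0 + (-5)·(-3)) = (-6, 15)
w2 = Cw1 = (4·(-6) + 2·15; (-5)·(-6) + (-5)·15) = (6, -45)
w3 = Cw2 = (-66, 195)
w4 = Cw3 = (126, -645)
The requested component of w4 is 126.

126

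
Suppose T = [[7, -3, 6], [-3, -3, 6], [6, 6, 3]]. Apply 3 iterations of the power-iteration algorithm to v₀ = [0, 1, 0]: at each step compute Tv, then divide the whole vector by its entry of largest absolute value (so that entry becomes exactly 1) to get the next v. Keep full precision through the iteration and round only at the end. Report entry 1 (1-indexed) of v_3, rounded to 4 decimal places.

Tv0 = (-3.00000, -3.00000, 6.00000); divide by 6.00000 → v1 = (-0.50000, -0.50000, 1.00000)
Tv1 = (4.00000, 9.00000, -3.00000); divide by 9.00000 → v2 = (0.44444, 1.00000, -0.33333)
Tv2 = (-1.88889, -6.33333, 7.66667); divide by 7.66667 → v3 = (-0.24638, -0.82609, 1.00000)
Requested entry of v3: -102/414 = -0.2464

-0.2464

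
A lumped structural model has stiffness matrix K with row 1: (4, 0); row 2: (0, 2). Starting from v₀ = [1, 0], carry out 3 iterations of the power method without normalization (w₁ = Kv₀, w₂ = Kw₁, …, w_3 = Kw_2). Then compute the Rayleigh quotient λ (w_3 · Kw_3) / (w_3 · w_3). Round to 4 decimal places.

4.0000

w1 = Kv₀ = (4, 0)
w2 = Kw1 = (16, 0)
w3 = Kw2 = (64, 0)
Kw3 = (256, 0)
w3·Kw3 = 64·256 + 0·0 = 16384; w3·w3 = 64·64 + 0·0 = 4096
λ ≈ 16384/4096 = 4.0000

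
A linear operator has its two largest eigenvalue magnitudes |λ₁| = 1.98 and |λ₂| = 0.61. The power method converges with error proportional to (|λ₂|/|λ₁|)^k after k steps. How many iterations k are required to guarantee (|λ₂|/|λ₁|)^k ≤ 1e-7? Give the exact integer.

14

|λ₂/λ₁| = 0.61/1.98 = 0.30808
Need k ≥ ln(1e-7) / ln(0.30808) = -16.1181 / -1.1774 ≈ 13.690
Smallest integer k satisfying the bound: 14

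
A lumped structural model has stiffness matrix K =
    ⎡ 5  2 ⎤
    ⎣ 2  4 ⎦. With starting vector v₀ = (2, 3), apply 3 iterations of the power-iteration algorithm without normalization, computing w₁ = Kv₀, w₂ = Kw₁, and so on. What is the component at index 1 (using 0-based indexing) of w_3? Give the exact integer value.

608

w1 = Kv₀ = (5·2 + 2·3; 2·2 + 4·3) = (16, 16)
w2 = Kw1 = (5·16 + 2·16; 2·16 + 4·16) = (112, 96)
w3 = Kw2 = (752, 608)
The requested component of w3 is 608.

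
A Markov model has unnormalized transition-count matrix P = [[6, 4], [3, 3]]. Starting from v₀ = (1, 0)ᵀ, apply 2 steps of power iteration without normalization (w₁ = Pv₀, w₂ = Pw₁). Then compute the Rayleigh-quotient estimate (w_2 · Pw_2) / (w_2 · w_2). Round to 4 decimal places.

w1 = Pv₀ = (6·1 + 4·0; 3·1 + 3·0) = (6, 3)
w2 = Pw1 = (6·6 + 4·3; 3·6 + 3·3) = (48, 27)
Pw2 = (396, 225)
w2·Pw2 = 48·396 + 27·225 = 25083; w2·w2 = 48·48 + 27·27 = 3033
λ ≈ 25083/3033 = 8.2700

8.2700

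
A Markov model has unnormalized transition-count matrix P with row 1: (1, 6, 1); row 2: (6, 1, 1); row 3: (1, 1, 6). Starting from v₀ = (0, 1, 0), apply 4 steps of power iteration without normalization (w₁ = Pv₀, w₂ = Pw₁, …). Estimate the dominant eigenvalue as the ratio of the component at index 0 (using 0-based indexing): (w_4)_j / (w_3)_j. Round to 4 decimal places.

w1 = Pv₀ = (1·0 + 6·1 + 1·0; 6·0 + 1·1 + 1·0; 1·0 + 1·1 + 6·0) = (6, 1, 1)
w2 = Pw1 = (1·6 + 6·1 + 1·1; 6·6 + 1·1 + 1·1; 1·6 + 1·1 + 6·1) = (13, 38, 13)
w3 = Pw2 = (254, 129, 129)
w4 = Pw3 = (1157, 1782, 1157)
Ratio at component: 1157 / 254 = 4.5551

λ ≈ 4.5551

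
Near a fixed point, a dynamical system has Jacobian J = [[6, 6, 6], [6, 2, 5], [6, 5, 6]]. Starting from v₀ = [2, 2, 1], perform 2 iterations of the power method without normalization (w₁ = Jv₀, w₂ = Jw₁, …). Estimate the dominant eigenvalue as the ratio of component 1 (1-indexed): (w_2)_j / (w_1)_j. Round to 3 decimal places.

15.800

w1 = Jv₀ = (30, 21, 28)
w2 = Jw1 = (474, 362, 453)
Ratio at component: 474 / 30 = 15.800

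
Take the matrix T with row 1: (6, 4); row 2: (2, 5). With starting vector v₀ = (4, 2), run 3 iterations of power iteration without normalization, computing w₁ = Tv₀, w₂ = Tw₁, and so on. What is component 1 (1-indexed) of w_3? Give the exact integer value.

2200

w1 = Tv₀ = (32, 18)
w2 = Tw1 = (264, 154)
w3 = Tw2 = (2200, 1298)
The requested component of w3 is 2200.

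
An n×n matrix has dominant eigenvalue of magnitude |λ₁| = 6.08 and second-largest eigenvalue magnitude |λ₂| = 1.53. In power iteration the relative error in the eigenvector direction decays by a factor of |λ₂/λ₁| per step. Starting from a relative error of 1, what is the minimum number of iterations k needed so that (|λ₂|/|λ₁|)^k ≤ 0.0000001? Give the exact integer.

|λ₂/λ₁| = 1.53/6.08 = 0.25164
Need k ≥ ln(0.0000001) / ln(0.25164) = -16.1181 / -1.3797 ≈ 11.682
Smallest integer k satisfying the bound: 12

12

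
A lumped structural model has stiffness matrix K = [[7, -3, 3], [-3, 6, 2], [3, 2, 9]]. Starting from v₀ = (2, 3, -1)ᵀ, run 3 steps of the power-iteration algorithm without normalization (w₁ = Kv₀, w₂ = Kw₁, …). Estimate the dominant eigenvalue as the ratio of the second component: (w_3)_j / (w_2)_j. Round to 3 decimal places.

w1 = Kv₀ = (2, 10, 3)
w2 = Kw1 = (-7, 60, 53)
w3 = Kw2 = (-70, 487, 576)
Ratio at component: 487 / 60 = 8.117

λ ≈ 8.117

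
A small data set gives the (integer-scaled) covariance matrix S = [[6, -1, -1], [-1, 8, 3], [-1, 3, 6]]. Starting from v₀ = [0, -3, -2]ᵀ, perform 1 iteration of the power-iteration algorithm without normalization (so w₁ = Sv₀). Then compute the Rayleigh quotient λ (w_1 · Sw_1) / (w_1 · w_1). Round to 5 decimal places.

w1 = Sv₀ = (6·0 + (-1)·(-3) + (-1)·(-2); (-1)·0 + 8·(-3) + 3·(-2); (-1)·0 + 3·(-3) + 6·(-2)) = (5, -30, -21)
Sw1 = (81, -308, -221)
w1·Sw1 = 5·81 + (-30)·(-308) + (-21)·(-221) = 14286; w1·w1 = 5·5 + (-30)·(-30) + (-21)·(-21) = 1366
λ ≈ 14286/1366 = 10.45827

λ ≈ 10.45827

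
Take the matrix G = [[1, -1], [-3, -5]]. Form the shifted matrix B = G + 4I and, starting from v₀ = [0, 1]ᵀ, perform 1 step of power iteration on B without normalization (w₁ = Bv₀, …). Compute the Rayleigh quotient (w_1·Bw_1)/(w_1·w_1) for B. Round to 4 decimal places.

B = G + 4I has rows (5, -1); (-3, -1)
w1 = Bv₀ = (5·0 + (-1)·1; (-3)·0 + (-1)·1) = (-1, -1)
Bw1 = (-4, 4)
w1·Bw1 = 0; w1·w1 = 2; μ ≈ 0/2 = 0.0000

μ ≈ 0.0000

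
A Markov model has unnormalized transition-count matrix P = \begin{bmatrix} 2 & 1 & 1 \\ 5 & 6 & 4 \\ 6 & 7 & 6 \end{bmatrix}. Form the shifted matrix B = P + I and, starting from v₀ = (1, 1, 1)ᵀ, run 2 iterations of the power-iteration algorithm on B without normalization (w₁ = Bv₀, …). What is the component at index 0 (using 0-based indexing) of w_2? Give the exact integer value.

B = P + I has rows (3, 1, 1); (5, 7, 4); (6, 7, 7)
w1 = Bv₀ = (3·1 + 1·1 + 1·1; 5·1 + 7·1 + 4·1; 6·1 + 7·1 + 7·1) = (5, 16, 20)
w2 = Bw1 = (3·5 + 1·16 + 1·20; 5·5 + 7·16 + 4·20; 6·5 + 7·16 + 7·20) = (51, 217, 282)
Requested component of w2: 51

51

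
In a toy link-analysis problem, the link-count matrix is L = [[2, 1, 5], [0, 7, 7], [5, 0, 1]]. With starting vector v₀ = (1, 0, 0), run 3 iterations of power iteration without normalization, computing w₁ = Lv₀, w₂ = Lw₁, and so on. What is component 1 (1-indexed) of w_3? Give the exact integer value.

w1 = Lv₀ = (2·1 + 1·0 + 5·0; 0·1 + 7·0 + 7·0; 5·1 + 0·0 + 1·0) = (2, 0, 5)
w2 = Lw1 = (2·2 + 1·0 + 5·5; 0·2 + 7·0 + 7·5; 5·2 + 0·0 + 1·5) = (29, 35, 15)
w3 = Lw2 = (168, 350, 160)
The requested component of w3 is 168.

168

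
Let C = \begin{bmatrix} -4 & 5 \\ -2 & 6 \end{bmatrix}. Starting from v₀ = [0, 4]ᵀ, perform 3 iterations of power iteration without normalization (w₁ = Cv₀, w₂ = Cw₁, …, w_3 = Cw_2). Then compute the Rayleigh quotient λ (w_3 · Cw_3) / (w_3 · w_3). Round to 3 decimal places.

w1 = Cv₀ = ((-4)·0 + 5·4; (-2)·0 + 6·4) = (20, 24)
w2 = Cw1 = ((-4)·20 + 5·24; (-2)·20 + 6·24) = (40, 104)
w3 = Cw2 = (360, 544)
Cw3 = (1280, 2544)
w3·Cw3 = 360·1280 + 544·2544 = 1844736; w3·w3 = 360·360 + 544·544 = 425536
λ ≈ 1844736/425536 = 4.335

λ ≈ 4.335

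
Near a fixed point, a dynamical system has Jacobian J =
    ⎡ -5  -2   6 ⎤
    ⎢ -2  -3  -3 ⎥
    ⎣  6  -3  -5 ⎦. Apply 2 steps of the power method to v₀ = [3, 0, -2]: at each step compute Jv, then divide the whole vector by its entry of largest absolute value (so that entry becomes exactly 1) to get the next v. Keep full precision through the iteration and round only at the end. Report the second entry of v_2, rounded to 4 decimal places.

-0.0990

Jv0 = (-27.00000, 0.00000, 28.00000); divide by 28.00000 → v1 = (-0.96429, 0.00000, 1.00000)
Jv1 = (10.82143, -1.07143, -10.78571); divide by 10.82143 → v2 = (1.00000, -0.09901, -0.99670)
Requested entry of v2: -30/303 = -0.0990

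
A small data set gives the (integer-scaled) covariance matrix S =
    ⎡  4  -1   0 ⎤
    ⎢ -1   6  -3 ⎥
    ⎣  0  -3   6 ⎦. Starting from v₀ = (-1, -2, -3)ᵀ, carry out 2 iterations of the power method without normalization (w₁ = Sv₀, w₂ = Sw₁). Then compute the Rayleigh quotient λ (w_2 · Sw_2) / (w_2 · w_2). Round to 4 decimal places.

8.0789

w1 = Sv₀ = (4·(-1) + (-1)·(-2) + 0·(-3); (-1)·(-1) + 6·(-2) + (-3)·(-3); 0·(-1) + (-3)·(-2) + 6·(-3)) = (-2, -2, -12)
w2 = Sw1 = (4·(-2) + (-1)·(-2) + 0·(-12); (-1)·(-2) + 6·(-2) + (-3)·(-12); 0·(-2) + (-3)·(-2) + 6·(-12)) = (-6, 26, -66)
Sw2 = (-50, 360, -474)
w2·Sw2 = (-6)·(-50) + 26·360 + (-66)·(-474) = 40944; w2·w2 = (-6)·(-6) + 26·26 + (-66)·(-66) = 5068
λ ≈ 40944/5068 = 8.0789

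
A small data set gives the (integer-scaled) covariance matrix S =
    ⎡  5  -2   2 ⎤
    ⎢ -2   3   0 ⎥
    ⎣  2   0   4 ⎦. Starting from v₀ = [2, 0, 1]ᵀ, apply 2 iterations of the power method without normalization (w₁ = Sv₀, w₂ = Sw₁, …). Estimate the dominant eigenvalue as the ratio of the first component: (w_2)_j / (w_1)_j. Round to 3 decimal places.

w1 = Sv₀ = (5·2 + (-2)·0 + 2·1; (-2)·2 + 3·0 + 0·1; 2·2 + 0·0 + 4·1) = (12, -4, 8)
w2 = Sw1 = (5·12 + (-2)·(-4) + 2·8; (-2)·12 + 3·(-4) + 0·8; 2·12 + 0·(-4) + 4·8) = (84, -36, 56)
Ratio at component: 84 / 12 = 7.000

7.000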